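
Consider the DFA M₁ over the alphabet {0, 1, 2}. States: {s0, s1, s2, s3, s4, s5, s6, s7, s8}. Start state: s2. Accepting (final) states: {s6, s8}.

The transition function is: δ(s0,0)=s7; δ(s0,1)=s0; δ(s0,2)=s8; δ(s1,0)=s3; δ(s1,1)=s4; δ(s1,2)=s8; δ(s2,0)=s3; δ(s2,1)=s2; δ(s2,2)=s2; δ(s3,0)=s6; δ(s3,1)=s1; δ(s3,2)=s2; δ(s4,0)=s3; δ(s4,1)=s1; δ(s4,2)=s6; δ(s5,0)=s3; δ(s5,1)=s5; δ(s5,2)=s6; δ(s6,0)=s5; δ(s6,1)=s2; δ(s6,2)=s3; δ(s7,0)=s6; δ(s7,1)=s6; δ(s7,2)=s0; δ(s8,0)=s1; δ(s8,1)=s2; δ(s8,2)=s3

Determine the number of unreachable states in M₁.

2

Starting at s2 and following transitions, the reachable set is {s1, s2, s3, s4, s5, s6, s8}. That leaves s0, s7 unreachable — 2 in total.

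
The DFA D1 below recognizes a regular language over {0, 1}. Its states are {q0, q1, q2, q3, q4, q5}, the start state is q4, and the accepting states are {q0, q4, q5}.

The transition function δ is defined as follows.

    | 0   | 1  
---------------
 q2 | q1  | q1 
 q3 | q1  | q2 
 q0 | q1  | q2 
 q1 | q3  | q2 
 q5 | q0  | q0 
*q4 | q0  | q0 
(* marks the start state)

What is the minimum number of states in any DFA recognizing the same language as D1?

First remove the unreachable states {q5}; 5 states remain.
Start with accepting vs non-accepting: {q0,q4} | {q1,q2,q3}.
On input 0, block {q0,q4} splits into {q0} and {q4}.
No further refinement is possible. Final partition (3 blocks): {q0} | {q1,q2,q3} | {q4}.

3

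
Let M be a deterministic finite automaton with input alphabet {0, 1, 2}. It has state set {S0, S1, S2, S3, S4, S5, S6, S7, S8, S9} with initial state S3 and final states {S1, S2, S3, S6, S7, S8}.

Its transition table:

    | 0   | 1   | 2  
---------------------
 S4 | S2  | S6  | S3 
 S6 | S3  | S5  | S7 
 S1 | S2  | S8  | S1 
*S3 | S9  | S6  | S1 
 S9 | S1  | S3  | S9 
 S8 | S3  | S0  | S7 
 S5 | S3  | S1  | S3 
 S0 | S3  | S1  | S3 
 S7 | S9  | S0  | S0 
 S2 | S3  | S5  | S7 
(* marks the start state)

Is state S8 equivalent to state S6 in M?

States {S4} cannot be reached from the start state, so discard them.
Start with accepting vs non-accepting: {S1,S2,S3,S6,S7,S8} | {S0,S5,S9}.
Refine {S1,S2,S3,S6,S7,S8} on symbol 0: members go to different blocks, giving {S1,S2,S6,S8} and {S3,S7}.
Split {S1,S2,S6,S8} by δ(·,0) → {S2,S6,S8} and {S1}.
Split {S0,S5,S9} by δ(·,0) → {S0,S5} and {S9}.
Refine {S3,S7} on symbol 1: members go to different blocks, giving {S3} and {S7}.
No further refinement is possible. Final partition (6 blocks): {S2,S6,S8} | {S0,S5} | {S3} | {S1} | {S9} | {S7}.
S8 and S6 lie in the same block of the stable partition, so they are equivalent — no string distinguishes them.

Yes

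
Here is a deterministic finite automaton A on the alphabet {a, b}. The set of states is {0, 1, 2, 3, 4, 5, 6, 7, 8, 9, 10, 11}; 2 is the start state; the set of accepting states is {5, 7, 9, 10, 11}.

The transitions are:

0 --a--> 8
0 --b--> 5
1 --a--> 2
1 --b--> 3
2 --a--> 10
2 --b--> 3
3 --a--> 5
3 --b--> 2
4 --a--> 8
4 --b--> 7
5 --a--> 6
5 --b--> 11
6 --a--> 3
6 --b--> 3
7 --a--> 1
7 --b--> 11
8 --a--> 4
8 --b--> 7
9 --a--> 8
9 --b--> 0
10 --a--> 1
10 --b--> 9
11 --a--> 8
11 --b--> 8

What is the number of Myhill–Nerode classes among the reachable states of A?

5

All states are reachable from the start state.
Start with accepting vs non-accepting: {5,7,9,10,11} | {0,1,2,3,4,6,8}.
Refine {5,7,9,10,11} on symbol b: members go to different blocks, giving {5,7,10} and {9,11}.
Split {0,1,2,3,4,6,8} by δ(·,a) → {0,1,4,6,8} and {2,3}.
Split {0,1,4,6,8} by δ(·,a) → {0,4,8} and {1,6}.
The partition is now stable with 5 blocks: {5,7,10} | {0,4,8} | {9,11} | {2,3} | {1,6}.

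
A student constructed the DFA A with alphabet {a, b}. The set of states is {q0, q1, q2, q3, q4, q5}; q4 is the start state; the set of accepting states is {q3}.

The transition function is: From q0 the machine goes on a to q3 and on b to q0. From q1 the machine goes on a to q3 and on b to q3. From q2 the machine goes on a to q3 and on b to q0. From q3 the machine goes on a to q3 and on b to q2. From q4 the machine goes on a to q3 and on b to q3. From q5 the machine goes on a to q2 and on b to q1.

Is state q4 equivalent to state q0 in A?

No

States {q1,q5} cannot be reached from the start state, so discard them.
P0 = {q3} | {q0,q2,q4}.
On input b, block {q0,q2,q4} splits into {q0,q2} and {q4}.
Stable partition: {q3} | {q0,q2} | {q4} — 3 equivalence classes.
q4 and q0 end up in different blocks, so they are distinguishable. For instance, the string 'b' is accepted from only q4.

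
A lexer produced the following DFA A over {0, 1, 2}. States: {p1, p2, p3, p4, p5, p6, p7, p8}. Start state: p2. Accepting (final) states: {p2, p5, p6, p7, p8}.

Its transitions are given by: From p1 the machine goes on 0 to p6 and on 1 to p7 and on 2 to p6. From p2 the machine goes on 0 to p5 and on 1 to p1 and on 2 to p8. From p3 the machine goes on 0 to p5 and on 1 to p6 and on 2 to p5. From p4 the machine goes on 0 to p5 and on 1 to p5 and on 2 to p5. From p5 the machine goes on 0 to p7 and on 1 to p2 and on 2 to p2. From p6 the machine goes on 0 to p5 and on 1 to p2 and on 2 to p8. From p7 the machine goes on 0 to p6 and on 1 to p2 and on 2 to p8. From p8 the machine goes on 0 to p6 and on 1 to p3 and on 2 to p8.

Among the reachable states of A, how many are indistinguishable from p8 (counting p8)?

States {p4} cannot be reached from the start state, so discard them.
Start with accepting vs non-accepting: {p2,p5,p6,p7,p8} | {p1,p3}.
On input 1, block {p2,p5,p6,p7,p8} splits into {p5,p6,p7} and {p2,p8}.
Stable partition: {p5,p6,p7} | {p1,p3} | {p2,p8} — 3 equivalence classes.
State p8 belongs to the block {p2,p8}, which has 2 states.

2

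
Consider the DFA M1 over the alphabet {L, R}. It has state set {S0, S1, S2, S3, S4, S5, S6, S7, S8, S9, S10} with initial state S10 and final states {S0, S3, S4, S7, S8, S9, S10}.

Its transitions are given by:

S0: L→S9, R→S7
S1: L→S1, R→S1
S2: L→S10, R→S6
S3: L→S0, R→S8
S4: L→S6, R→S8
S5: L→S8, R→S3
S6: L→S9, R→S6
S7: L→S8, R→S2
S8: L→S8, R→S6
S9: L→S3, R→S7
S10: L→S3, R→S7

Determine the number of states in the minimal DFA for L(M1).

States {S1,S4,S5} cannot be reached from the start state, so discard them.
Initial partition by acceptance: {S0,S3,S7,S8,S9,S10} | {S2,S6}.
Refine {S0,S3,S7,S8,S9,S10} on symbol R: members go to different blocks, giving {S0,S3,S9,S10} and {S7,S8}.
The partition is now stable with 3 blocks: {S0,S3,S9,S10} | {S2,S6} | {S7,S8}.

3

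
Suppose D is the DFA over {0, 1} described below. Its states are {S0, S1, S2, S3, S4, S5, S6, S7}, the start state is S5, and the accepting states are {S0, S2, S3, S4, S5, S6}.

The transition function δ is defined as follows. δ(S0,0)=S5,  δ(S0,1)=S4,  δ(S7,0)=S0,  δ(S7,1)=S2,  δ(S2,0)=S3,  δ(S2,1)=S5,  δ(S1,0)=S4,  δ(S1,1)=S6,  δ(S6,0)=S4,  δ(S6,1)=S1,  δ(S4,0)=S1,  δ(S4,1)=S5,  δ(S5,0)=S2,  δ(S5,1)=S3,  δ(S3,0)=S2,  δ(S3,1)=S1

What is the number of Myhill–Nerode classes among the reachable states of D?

Reachable states from the start: {S1,S2,S3,S4,S5,S6}. Unreachable: {S0,S7} — drop them.
Initial partition by acceptance: {S2,S3,S4,S5,S6} | {S1}.
Refine {S2,S3,S4,S5,S6} on symbol 0: members go to different blocks, giving {S2,S3,S5,S6} and {S4}.
On input 0, block {S2,S3,S5,S6} splits into {S2,S3,S5} and {S6}.
Refine {S2,S3,S5} on symbol 1: members go to different blocks, giving {S2,S5} and {S3}.
Split {S2,S5} by δ(·,0) → {S2} and {S5}.
No further refinement is possible. Final partition (6 blocks): {S2} | {S1} | {S4} | {S6} | {S3} | {S5}.

6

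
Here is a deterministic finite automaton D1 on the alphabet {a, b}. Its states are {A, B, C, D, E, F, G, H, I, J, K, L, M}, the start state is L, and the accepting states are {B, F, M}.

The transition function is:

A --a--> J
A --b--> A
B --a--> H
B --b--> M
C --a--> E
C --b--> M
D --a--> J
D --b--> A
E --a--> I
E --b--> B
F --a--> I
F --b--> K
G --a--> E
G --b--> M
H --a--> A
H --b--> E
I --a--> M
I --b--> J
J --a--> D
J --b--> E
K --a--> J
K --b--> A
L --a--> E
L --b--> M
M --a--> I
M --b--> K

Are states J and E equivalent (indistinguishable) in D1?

No

States {C,F,G} cannot be reached from the start state, so discard them.
Initial partition by acceptance: {B,M} | {A,D,E,H,I,J,K,L}.
On input b, block {B,M} splits into {B} and {M}.
Split {A,D,E,H,I,J,K,L} by δ(·,a) → {A,D,E,H,J,K,L} and {I}.
On input a, block {A,D,E,H,J,K,L} splits into {A,D,H,J,K,L} and {E}.
Refine {A,D,H,J,K,L} on symbol a: members go to different blocks, giving {A,D,H,J,K} and {L}.
Split {A,D,H,J,K} by δ(·,b) → {A,D,K} and {H,J}.
No further refinement is possible. Final partition (7 blocks): {B} | {A,D,K} | {M} | {I} | {E} | {L} | {H,J}.
J and E end up in different blocks, so they are distinguishable. For instance, the string 'b' is accepted from only E.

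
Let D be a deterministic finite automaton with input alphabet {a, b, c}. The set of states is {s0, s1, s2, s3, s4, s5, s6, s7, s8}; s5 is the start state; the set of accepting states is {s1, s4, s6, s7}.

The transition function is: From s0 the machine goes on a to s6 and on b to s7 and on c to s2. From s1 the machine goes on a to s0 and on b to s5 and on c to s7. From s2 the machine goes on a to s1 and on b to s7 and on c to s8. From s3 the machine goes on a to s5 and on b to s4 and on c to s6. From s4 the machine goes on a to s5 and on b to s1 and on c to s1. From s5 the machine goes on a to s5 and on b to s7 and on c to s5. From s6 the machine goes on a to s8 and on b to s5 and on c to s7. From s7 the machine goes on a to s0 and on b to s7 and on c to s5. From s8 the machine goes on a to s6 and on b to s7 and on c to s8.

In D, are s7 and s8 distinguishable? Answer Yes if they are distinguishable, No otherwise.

States {s3,s4} cannot be reached from the start state, so discard them.
Initial partition by acceptance: {s1,s6,s7} | {s0,s2,s5,s8}.
Refine {s1,s6,s7} on symbol b: members go to different blocks, giving {s1,s6} and {s7}.
On input a, block {s0,s2,s5,s8} splits into {s0,s2,s8} and {s5}.
The partition is now stable with 4 blocks: {s1,s6} | {s0,s2,s8} | {s7} | {s5}.
s7 and s8 end up in different blocks, so they are distinguishable. For instance, the string 'ε' is accepted from only s7.

Yes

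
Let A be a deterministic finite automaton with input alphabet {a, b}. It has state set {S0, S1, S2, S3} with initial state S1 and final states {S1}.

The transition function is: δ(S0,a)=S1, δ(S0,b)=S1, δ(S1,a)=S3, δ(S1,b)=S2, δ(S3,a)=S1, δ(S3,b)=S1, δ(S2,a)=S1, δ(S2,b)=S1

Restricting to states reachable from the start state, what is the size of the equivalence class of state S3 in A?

2

First remove the unreachable states {S0}; 3 states remain.
P0 = {S1} | {S2,S3}.
The partition is now stable with 2 blocks: {S1} | {S2,S3}.
State S3 belongs to the block {S2,S3}, which has 2 states.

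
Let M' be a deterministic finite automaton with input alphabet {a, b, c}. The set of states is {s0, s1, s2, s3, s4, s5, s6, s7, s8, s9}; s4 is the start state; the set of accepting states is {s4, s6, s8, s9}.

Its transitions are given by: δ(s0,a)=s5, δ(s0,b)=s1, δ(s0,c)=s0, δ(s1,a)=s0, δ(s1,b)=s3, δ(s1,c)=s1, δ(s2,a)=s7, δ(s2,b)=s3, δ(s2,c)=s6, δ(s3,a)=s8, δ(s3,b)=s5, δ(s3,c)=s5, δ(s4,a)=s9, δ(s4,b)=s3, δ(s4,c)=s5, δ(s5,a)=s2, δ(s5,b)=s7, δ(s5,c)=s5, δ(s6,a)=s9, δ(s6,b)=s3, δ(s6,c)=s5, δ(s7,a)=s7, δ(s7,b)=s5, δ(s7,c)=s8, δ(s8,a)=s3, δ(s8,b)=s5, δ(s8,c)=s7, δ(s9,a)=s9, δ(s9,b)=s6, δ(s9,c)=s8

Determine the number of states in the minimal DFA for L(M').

First remove the unreachable states {s0,s1}; 8 states remain.
Initial partition by acceptance: {s4,s6,s8,s9} | {s2,s3,s5,s7}.
Split {s4,s6,s8,s9} by δ(·,a) → {s4,s6,s9} and {s8}.
Split {s4,s6,s9} by δ(·,b) → {s4,s6} and {s9}.
On input a, block {s2,s3,s5,s7} splits into {s2,s5,s7} and {s3}.
Split {s2,s5,s7} by δ(·,b) → {s5,s7} and {s2}.
Split {s5,s7} by δ(·,a) → {s5} and {s7}.
Stable partition: {s4,s6} | {s5} | {s8} | {s9} | {s3} | {s2} | {s7} — 7 equivalence classes.

7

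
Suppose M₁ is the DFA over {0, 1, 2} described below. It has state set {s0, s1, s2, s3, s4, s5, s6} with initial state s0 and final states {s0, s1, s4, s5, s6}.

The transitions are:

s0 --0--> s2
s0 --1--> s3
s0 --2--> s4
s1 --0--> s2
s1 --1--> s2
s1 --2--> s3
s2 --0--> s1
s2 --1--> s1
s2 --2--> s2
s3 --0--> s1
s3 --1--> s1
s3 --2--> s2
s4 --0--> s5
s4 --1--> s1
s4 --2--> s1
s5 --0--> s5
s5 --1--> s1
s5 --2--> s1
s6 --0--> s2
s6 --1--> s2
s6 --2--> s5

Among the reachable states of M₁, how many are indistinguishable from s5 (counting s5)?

2

Reachable states from the start: {s0,s1,s2,s3,s4,s5}. Unreachable: {s6} — drop them.
P0 = {s0,s1,s4,s5} | {s2,s3}.
On input 0, block {s0,s1,s4,s5} splits into {s0,s1} and {s4,s5}.
Refine {s0,s1} on symbol 2: members go to different blocks, giving {s0} and {s1}.
No further refinement is possible. Final partition (4 blocks): {s0} | {s2,s3} | {s4,s5} | {s1}.
State s5 belongs to the block {s4,s5}, which has 2 states.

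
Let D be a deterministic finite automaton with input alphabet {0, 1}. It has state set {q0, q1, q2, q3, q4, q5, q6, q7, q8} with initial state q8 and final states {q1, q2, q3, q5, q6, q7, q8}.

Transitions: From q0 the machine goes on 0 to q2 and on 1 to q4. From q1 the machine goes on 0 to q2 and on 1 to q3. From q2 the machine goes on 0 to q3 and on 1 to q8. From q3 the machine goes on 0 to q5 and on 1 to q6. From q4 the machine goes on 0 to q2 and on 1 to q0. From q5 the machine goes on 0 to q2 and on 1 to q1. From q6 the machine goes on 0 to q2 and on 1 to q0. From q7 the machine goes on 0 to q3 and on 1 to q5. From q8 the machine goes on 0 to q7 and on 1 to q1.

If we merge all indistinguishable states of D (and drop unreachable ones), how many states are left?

Every state is reachable, so we keep all 9.
P0 = {q1,q2,q3,q5,q6,q7,q8} | {q0,q4}.
On input 1, block {q1,q2,q3,q5,q6,q7,q8} splits into {q1,q2,q3,q5,q7,q8} and {q6}.
Split {q1,q2,q3,q5,q7,q8} by δ(·,1) → {q1,q2,q5,q7,q8} and {q3}.
Refine {q1,q2,q5,q7,q8} on symbol 0: members go to different blocks, giving {q1,q5,q8} and {q2,q7}.
On input 1, block {q1,q5,q8} splits into {q5,q8} and {q1}.
The partition is now stable with 6 blocks: {q5,q8} | {q0,q4} | {q6} | {q3} | {q2,q7} | {q1}.

6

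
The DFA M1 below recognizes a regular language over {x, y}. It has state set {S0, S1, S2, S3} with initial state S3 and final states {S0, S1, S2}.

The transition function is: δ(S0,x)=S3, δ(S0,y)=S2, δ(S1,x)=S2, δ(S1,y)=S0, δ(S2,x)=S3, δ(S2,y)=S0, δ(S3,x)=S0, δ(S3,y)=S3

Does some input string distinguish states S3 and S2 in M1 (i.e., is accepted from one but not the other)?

Yes

First remove the unreachable states {S1}; 3 states remain.
Initial partition by acceptance: {S0,S2} | {S3}.
No further refinement is possible. Final partition (2 blocks): {S0,S2} | {S3}.
S3 and S2 end up in different blocks, so they are distinguishable. For instance, the string 'ε' is accepted from only S2.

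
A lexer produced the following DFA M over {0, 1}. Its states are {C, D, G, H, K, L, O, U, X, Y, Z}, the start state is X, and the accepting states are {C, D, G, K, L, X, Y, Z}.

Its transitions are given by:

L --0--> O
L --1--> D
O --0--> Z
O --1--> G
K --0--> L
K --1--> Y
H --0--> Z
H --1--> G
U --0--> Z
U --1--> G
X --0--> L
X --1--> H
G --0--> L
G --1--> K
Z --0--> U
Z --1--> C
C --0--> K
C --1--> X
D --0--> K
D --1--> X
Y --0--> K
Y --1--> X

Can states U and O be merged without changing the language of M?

Yes

Every state is reachable, so we keep all 11.
Initial partition by acceptance: {C,D,G,K,L,X,Y,Z} | {H,O,U}.
On input 0, block {C,D,G,K,L,X,Y,Z} splits into {C,D,G,K,X,Y} and {L,Z}.
Refine {C,D,G,K,X,Y} on symbol 0: members go to different blocks, giving {C,D,Y} and {G,K,X}.
On input 1, block {G,K,X} splits into {K} and {G} and {X}.
No further refinement is possible. Final partition (6 blocks): {C,D,Y} | {H,O,U} | {L,Z} | {K} | {G} | {X}.
U and O lie in the same block of the stable partition, so they are equivalent — no string distinguishes them.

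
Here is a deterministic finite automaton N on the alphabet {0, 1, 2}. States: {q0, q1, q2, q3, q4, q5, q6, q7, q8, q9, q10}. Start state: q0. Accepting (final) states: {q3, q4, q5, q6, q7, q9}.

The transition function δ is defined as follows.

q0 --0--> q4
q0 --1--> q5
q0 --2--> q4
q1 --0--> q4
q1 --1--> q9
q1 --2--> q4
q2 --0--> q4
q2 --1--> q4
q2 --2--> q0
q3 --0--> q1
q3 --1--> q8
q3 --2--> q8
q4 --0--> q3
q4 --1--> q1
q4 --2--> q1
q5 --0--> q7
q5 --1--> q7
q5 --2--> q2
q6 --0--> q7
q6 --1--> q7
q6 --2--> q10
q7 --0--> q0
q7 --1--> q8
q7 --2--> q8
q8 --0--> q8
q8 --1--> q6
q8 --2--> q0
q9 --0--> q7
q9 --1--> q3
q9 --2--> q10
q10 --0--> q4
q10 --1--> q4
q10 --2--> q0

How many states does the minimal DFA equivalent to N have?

6

P0 = {q3,q4,q5,q6,q7,q9} | {q0,q1,q2,q8,q10}.
Split {q3,q4,q5,q6,q7,q9} by δ(·,0) → {q4,q5,q6,q9} and {q3,q7}.
Refine {q4,q5,q6,q9} on symbol 1: members go to different blocks, giving {q5,q6,q9} and {q4}.
On input 0, block {q0,q1,q2,q8,q10} splits into {q0,q1,q2,q10} and {q8}.
On input 1, block {q0,q1,q2,q10} splits into {q0,q1} and {q2,q10}.
Stable partition: {q5,q6,q9} | {q0,q1} | {q3,q7} | {q4} | {q8} | {q2,q10} — 6 equivalence classes.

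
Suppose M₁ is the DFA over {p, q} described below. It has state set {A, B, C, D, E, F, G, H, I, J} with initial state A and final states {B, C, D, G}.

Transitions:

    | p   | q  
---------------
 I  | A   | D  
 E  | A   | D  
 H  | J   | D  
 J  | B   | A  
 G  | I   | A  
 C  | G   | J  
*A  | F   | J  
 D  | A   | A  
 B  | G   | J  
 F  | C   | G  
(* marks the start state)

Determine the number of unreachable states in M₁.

2

Starting at A and following transitions, the reachable set is {A, B, C, D, F, G, I, J}. That leaves E, H unreachable — 2 in total.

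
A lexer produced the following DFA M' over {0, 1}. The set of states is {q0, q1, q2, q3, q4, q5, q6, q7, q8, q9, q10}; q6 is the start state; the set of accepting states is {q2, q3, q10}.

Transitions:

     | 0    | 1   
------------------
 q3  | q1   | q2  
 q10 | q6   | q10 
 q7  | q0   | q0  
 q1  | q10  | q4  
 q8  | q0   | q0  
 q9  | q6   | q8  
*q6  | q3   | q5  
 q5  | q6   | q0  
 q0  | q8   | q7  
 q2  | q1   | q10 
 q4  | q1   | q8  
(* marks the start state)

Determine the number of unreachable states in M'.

1

No path from q6 leads to q9; the other 10 states are all reachable.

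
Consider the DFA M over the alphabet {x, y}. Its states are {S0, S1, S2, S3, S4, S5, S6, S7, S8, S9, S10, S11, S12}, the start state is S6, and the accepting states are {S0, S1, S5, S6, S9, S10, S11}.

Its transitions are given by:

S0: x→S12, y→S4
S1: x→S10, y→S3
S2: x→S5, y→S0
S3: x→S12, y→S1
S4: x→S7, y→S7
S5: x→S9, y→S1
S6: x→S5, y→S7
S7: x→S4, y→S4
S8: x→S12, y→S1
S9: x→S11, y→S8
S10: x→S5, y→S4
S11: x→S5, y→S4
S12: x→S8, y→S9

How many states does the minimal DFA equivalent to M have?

5

First remove the unreachable states {S0,S2}; 11 states remain.
P0 = {S1,S5,S6,S9,S10,S11} | {S3,S4,S7,S8,S12}.
On input y, block {S1,S5,S6,S9,S10,S11} splits into {S1,S6,S9,S10,S11} and {S5}.
On input x, block {S1,S6,S9,S10,S11} splits into {S6,S10,S11} and {S1,S9}.
Split {S3,S4,S7,S8,S12} by δ(·,y) → {S3,S8,S12} and {S4,S7}.
Stable partition: {S6,S10,S11} | {S3,S8,S12} | {S5} | {S1,S9} | {S4,S7} — 5 equivalence classes.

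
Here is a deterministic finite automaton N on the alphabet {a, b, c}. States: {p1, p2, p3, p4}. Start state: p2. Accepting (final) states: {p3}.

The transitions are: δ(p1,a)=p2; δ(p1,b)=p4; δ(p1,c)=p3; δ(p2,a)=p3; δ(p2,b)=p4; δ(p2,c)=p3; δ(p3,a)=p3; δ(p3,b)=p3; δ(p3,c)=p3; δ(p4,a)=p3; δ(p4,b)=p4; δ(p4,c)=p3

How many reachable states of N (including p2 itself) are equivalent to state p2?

2

Reachable states from the start: {p2,p3,p4}. Unreachable: {p1} — drop them.
P0 = {p3} | {p2,p4}.
No further refinement is possible. Final partition (2 blocks): {p3} | {p2,p4}.
State p2 belongs to the block {p2,p4}, which has 2 states.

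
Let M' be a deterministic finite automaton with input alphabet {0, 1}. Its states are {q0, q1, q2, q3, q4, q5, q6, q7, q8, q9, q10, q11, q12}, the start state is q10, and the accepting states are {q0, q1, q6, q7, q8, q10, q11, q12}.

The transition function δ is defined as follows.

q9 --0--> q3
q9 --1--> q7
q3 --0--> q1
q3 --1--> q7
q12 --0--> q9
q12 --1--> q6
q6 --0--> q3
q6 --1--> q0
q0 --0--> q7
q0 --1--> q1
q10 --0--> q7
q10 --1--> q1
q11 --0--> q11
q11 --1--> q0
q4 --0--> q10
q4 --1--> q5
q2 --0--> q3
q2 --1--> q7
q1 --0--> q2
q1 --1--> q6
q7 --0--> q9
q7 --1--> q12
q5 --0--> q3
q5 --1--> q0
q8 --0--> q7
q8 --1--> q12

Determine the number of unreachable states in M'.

BFS from q10 reaches {q0, q1, q2, q3, q6, q7, q9, q10, q12}; the 4 state(s) q4, q5, q8, q11 are never visited.

4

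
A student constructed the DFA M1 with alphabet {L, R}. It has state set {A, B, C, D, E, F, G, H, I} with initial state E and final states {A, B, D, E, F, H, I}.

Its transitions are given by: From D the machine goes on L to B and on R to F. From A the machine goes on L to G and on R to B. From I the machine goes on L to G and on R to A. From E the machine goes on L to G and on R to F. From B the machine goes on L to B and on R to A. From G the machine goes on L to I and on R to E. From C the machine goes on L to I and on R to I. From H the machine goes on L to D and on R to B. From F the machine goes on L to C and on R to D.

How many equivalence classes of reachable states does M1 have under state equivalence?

4

States {H} cannot be reached from the start state, so discard them.
Start with accepting vs non-accepting: {A,B,D,E,F,I} | {C,G}.
Refine {A,B,D,E,F,I} on symbol L: members go to different blocks, giving {A,E,F,I} and {B,D}.
Refine {A,E,F,I} on symbol R: members go to different blocks, giving {A,F} and {E,I}.
No further refinement is possible. Final partition (4 blocks): {A,F} | {C,G} | {B,D} | {E,I}.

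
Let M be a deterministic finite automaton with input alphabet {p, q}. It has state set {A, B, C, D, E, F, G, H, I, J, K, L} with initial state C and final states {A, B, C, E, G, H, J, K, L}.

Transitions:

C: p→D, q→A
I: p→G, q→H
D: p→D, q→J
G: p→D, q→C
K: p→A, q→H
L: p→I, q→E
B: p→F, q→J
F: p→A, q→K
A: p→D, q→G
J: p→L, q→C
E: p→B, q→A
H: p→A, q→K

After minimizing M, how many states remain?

Every state is reachable, so we keep all 12.
P0 = {A,B,C,E,G,H,J,K,L} | {D,F,I}.
On input p, block {A,B,C,E,G,H,J,K,L} splits into {A,B,C,G,L} and {E,H,J,K}.
Split {A,B,C,G,L} by δ(·,q) → {A,C,G} and {B,L}.
On input p, block {D,F,I} splits into {F,I} and {D}.
Split {E,H,J,K} by δ(·,p) → {E,J} and {H,K}.
Stable partition: {A,C,G} | {F,I} | {E,J} | {B,L} | {D} | {H,K} — 6 equivalence classes.

6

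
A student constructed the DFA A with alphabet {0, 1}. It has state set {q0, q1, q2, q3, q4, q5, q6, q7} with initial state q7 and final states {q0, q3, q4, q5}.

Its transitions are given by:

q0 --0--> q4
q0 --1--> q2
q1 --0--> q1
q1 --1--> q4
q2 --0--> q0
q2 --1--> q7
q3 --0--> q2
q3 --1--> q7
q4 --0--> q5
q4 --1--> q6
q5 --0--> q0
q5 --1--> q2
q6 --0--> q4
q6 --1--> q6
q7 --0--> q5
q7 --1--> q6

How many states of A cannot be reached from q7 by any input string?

No path from q7 leads to q1, q3; the other 6 states are all reachable.

2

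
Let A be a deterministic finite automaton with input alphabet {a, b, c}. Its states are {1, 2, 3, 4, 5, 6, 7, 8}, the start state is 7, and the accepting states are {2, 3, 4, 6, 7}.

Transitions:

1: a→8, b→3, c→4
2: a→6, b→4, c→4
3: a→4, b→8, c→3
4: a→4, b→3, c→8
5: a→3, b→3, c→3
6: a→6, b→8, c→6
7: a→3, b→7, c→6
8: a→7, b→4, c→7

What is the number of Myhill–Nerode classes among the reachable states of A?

5

Reachable states from the start: {3,4,6,7,8}. Unreachable: {1,2,5} — drop them.
Initial partition by acceptance: {3,4,6,7} | {8}.
Split {3,4,6,7} by δ(·,b) → {3,6} and {4,7}.
Refine {3,6} on symbol a: members go to different blocks, giving {3} and {6}.
Split {4,7} by δ(·,a) → {4} and {7}.
No further refinement is possible. Final partition (5 blocks): {3} | {8} | {4} | {6} | {7}.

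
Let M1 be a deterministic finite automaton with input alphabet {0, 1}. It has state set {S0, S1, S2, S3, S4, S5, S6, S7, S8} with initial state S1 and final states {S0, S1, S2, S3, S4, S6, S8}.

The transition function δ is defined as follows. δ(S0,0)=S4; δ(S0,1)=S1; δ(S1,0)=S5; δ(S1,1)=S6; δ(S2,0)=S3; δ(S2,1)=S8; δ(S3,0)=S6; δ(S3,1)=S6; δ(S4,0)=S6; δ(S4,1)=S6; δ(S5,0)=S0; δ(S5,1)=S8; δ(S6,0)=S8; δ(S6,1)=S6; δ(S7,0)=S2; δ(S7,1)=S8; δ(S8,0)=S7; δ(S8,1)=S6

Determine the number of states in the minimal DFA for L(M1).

All states are reachable from the start state.
Start with accepting vs non-accepting: {S0,S1,S2,S3,S4,S6,S8} | {S5,S7}.
Refine {S0,S1,S2,S3,S4,S6,S8} on symbol 0: members go to different blocks, giving {S0,S2,S3,S4,S6} and {S1,S8}.
On input 0, block {S0,S2,S3,S4,S6} splits into {S0,S2,S3,S4} and {S6}.
On input 0, block {S0,S2,S3,S4} splits into {S0,S2} and {S3,S4}.
No further refinement is possible. Final partition (5 blocks): {S0,S2} | {S5,S7} | {S1,S8} | {S6} | {S3,S4}.

5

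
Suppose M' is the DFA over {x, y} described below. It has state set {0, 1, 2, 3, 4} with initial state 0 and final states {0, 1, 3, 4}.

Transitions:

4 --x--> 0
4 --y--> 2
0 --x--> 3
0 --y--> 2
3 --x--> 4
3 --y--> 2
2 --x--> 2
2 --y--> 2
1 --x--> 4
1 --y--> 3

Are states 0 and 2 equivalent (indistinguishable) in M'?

Reachable states from the start: {0,2,3,4}. Unreachable: {1} — drop them.
Start with accepting vs non-accepting: {0,3,4} | {2}.
The partition is now stable with 2 blocks: {0,3,4} | {2}.
0 and 2 end up in different blocks, so they are distinguishable. For instance, the string 'ε' is accepted from only 0.

No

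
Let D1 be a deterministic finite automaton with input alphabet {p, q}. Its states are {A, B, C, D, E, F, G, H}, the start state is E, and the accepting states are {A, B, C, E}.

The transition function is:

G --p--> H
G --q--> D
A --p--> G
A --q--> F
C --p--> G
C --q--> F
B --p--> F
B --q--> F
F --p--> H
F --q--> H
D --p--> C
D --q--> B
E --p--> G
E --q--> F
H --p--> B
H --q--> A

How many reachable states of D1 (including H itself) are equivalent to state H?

Every state is reachable, so we keep all 8.
Initial partition by acceptance: {A,B,C,E} | {D,F,G,H}.
On input p, block {D,F,G,H} splits into {D,H} and {F,G}.
The partition is now stable with 3 blocks: {A,B,C,E} | {D,H} | {F,G}.
The equivalence class containing H is {D,H}, of size 2.

2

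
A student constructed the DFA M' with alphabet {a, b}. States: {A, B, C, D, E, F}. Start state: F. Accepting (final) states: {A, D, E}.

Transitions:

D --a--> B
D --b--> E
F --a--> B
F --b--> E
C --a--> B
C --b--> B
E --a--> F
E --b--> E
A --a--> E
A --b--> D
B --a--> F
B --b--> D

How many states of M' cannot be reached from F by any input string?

BFS from F reaches {B, D, E, F}; the 2 state(s) A, C are never visited.

2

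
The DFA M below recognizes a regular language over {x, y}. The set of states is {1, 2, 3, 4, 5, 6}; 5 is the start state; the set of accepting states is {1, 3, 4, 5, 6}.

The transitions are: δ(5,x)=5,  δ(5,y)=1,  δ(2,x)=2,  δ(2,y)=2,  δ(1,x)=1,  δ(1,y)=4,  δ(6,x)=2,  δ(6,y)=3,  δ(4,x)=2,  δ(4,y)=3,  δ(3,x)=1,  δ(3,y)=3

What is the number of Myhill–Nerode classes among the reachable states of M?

5

States {6} cannot be reached from the start state, so discard them.
P0 = {1,3,4,5} | {2}.
Refine {1,3,4,5} on symbol x: members go to different blocks, giving {1,3,5} and {4}.
Refine {1,3,5} on symbol y: members go to different blocks, giving {3,5} and {1}.
Refine {3,5} on symbol x: members go to different blocks, giving {3} and {5}.
No further refinement is possible. Final partition (5 blocks): {3} | {2} | {4} | {1} | {5}.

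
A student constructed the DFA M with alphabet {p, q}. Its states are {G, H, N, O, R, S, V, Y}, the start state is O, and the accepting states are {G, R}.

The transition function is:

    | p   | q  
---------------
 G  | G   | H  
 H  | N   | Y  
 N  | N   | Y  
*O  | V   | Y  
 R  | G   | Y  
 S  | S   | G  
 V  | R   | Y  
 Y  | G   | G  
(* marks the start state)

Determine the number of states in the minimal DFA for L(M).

6

States {S} cannot be reached from the start state, so discard them.
P0 = {G,R} | {H,N,O,V,Y}.
Refine {H,N,O,V,Y} on symbol p: members go to different blocks, giving {H,N,O} and {V,Y}.
Split {G,R} by δ(·,q) → {R} and {G}.
Split {H,N,O} by δ(·,p) → {H,N} and {O}.
Refine {V,Y} on symbol p: members go to different blocks, giving {V} and {Y}.
The partition is now stable with 6 blocks: {R} | {H,N} | {V} | {G} | {O} | {Y}.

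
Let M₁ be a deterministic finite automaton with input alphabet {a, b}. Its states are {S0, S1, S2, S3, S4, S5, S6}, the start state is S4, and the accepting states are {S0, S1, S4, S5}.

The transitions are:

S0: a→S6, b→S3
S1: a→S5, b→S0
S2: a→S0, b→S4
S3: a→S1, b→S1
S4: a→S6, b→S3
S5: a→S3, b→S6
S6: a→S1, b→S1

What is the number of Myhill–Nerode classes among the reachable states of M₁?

3

Reachable states from the start: {S0,S1,S3,S4,S5,S6}. Unreachable: {S2} — drop them.
Start with accepting vs non-accepting: {S0,S1,S4,S5} | {S3,S6}.
Refine {S0,S1,S4,S5} on symbol a: members go to different blocks, giving {S0,S4,S5} and {S1}.
Stable partition: {S0,S4,S5} | {S3,S6} | {S1} — 3 equivalence classes.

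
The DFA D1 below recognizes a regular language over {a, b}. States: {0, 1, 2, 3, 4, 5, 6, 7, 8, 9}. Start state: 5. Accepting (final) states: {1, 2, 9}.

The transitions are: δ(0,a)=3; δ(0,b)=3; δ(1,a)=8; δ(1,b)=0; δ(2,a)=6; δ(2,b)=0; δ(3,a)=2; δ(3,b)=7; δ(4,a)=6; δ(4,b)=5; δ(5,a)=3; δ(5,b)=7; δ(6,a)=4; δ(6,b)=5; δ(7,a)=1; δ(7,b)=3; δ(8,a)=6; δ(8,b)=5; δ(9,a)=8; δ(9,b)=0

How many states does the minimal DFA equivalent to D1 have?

Reachable states from the start: {0,1,2,3,4,5,6,7,8}. Unreachable: {9} — drop them.
Initial partition by acceptance: {1,2} | {0,3,4,5,6,7,8}.
Refine {0,3,4,5,6,7,8} on symbol a: members go to different blocks, giving {0,4,5,6,8} and {3,7}.
Refine {0,4,5,6,8} on symbol a: members go to different blocks, giving {4,6,8} and {0,5}.
No further refinement is possible. Final partition (4 blocks): {1,2} | {4,6,8} | {3,7} | {0,5}.

4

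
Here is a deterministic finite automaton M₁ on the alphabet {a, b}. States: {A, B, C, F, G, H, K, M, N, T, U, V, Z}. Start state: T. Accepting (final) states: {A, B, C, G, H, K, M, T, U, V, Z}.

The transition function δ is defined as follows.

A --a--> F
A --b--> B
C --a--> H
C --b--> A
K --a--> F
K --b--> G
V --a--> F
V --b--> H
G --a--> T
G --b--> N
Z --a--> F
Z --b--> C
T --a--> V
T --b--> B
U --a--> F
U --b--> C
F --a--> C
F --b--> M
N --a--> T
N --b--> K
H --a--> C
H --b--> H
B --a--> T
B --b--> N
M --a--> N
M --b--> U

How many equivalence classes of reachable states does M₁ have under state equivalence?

10

Reachable states from the start: {A,B,C,F,G,H,K,M,N,T,U,V}. Unreachable: {Z} — drop them.
P0 = {A,B,C,G,H,K,M,T,U,V} | {F,N}.
Refine {A,B,C,G,H,K,M,T,U,V} on symbol a: members go to different blocks, giving {B,C,G,H,T} and {A,K,M,U,V}.
On input a, block {B,C,G,H,T} splits into {B,C,G,H} and {T}.
Refine {B,C,G,H} on symbol a: members go to different blocks, giving {C,H} and {B,G}.
Split {C,H} by δ(·,b) → {H} and {C}.
Refine {F,N} on symbol a: members go to different blocks, giving {N} and {F}.
Split {A,K,M,U,V} by δ(·,a) → {A,K,U,V} and {M}.
Refine {A,K,U,V} on symbol b: members go to different blocks, giving {A,K} and {V} and {U}.
The partition is now stable with 10 blocks: {H} | {N} | {A,K} | {T} | {B,G} | {C} | {F} | {M} | {V} | {U}.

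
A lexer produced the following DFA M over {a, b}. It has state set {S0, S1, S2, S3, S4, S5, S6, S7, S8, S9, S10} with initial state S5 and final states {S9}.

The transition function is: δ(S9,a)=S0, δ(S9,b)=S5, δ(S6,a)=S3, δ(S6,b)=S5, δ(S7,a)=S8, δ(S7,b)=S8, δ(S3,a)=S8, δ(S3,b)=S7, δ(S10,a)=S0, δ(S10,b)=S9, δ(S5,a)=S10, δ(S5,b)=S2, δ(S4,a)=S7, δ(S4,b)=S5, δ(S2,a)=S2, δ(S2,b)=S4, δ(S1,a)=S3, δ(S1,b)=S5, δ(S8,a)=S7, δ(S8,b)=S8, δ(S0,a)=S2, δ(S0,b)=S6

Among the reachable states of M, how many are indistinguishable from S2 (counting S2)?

Reachable states from the start: {S0,S2,S3,S4,S5,S6,S7,S8,S9,S10}. Unreachable: {S1} — drop them.
Initial partition by acceptance: {S9} | {S0,S2,S3,S4,S5,S6,S7,S8,S10}.
Split {S0,S2,S3,S4,S5,S6,S7,S8,S10} by δ(·,b) → {S0,S2,S3,S4,S5,S6,S7,S8} and {S10}.
On input a, block {S0,S2,S3,S4,S5,S6,S7,S8} splits into {S0,S2,S3,S4,S6,S7,S8} and {S5}.
Refine {S0,S2,S3,S4,S6,S7,S8} on symbol b: members go to different blocks, giving {S0,S2,S3,S7,S8} and {S4,S6}.
On input b, block {S0,S2,S3,S7,S8} splits into {S3,S7,S8} and {S0,S2}.
Stable partition: {S9} | {S3,S7,S8} | {S10} | {S5} | {S4,S6} | {S0,S2} — 6 equivalence classes.
The equivalence class containing S2 is {S0,S2}, of size 2.

2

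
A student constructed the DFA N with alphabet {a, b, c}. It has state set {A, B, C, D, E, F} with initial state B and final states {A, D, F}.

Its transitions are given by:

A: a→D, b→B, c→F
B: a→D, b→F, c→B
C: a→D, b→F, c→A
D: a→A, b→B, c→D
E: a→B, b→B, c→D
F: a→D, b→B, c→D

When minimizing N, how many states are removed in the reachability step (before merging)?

BFS from B reaches {A, B, D, F}; the 2 state(s) C, E are never visited.

2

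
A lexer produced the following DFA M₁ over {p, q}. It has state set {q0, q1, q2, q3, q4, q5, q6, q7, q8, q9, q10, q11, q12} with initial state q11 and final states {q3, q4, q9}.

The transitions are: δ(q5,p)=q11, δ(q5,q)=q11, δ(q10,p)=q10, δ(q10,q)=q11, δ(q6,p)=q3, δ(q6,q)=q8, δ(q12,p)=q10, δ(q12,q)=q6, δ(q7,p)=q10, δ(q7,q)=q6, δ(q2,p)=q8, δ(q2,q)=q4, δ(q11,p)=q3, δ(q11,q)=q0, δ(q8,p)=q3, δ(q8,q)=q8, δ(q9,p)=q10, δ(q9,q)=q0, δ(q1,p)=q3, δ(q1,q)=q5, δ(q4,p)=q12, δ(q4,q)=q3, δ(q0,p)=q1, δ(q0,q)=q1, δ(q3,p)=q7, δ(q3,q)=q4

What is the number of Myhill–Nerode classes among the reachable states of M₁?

6

First remove the unreachable states {q2,q9}; 11 states remain.
P0 = {q3,q4} | {q0,q1,q5,q6,q7,q8,q10,q11,q12}.
Split {q0,q1,q5,q6,q7,q8,q10,q11,q12} by δ(·,p) → {q0,q5,q7,q10,q12} and {q1,q6,q8,q11}.
On input p, block {q0,q5,q7,q10,q12} splits into {q7,q10,q12} and {q0,q5}.
Refine {q1,q6,q8,q11} on symbol q: members go to different blocks, giving {q1,q11} and {q6,q8}.
Refine {q7,q10,q12} on symbol q: members go to different blocks, giving {q7,q12} and {q10}.
Stable partition: {q3,q4} | {q7,q12} | {q1,q11} | {q0,q5} | {q6,q8} | {q10} — 6 equivalence classes.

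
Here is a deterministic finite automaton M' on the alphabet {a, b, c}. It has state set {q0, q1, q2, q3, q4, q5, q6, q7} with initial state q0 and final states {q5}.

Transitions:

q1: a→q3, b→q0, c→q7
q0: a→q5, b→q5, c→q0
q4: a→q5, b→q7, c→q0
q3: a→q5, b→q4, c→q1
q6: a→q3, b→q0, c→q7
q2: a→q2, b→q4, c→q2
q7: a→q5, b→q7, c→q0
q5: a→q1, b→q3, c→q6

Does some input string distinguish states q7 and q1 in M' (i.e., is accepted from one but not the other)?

Yes

Reachable states from the start: {q0,q1,q3,q4,q5,q6,q7}. Unreachable: {q2} — drop them.
P0 = {q5} | {q0,q1,q3,q4,q6,q7}.
Refine {q0,q1,q3,q4,q6,q7} on symbol a: members go to different blocks, giving {q0,q3,q4,q7} and {q1,q6}.
On input b, block {q0,q3,q4,q7} splits into {q3,q4,q7} and {q0}.
Split {q3,q4,q7} by δ(·,c) → {q4,q7} and {q3}.
No further refinement is possible. Final partition (5 blocks): {q5} | {q4,q7} | {q1,q6} | {q0} | {q3}.
q7 and q1 end up in different blocks, so they are distinguishable. For instance, the string 'a' is accepted from only q7.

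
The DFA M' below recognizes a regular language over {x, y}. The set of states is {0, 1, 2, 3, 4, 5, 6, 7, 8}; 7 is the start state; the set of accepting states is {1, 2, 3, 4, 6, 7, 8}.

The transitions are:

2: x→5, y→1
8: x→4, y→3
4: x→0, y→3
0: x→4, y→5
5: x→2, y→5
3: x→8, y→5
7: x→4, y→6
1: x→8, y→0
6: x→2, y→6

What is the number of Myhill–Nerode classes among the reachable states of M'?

Every state is reachable, so we keep all 9.
Start with accepting vs non-accepting: {1,2,3,4,6,7,8} | {0,5}.
On input x, block {1,2,3,4,6,7,8} splits into {1,3,6,7,8} and {2,4}.
On input x, block {1,3,6,7,8} splits into {6,7,8} and {1,3}.
Refine {6,7,8} on symbol y: members go to different blocks, giving {6,7} and {8}.
The partition is now stable with 5 blocks: {6,7} | {0,5} | {2,4} | {1,3} | {8}.

5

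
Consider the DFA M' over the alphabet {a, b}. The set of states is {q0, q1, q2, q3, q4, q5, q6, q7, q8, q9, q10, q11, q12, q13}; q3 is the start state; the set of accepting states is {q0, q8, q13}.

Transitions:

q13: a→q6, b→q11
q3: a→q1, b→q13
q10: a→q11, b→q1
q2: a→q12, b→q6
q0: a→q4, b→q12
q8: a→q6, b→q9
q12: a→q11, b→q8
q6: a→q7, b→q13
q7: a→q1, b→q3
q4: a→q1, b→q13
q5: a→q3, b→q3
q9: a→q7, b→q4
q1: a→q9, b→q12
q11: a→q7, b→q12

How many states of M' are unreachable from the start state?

BFS from q3 reaches {q1, q3, q4, q6, q7, q8, q9, q11, q12, q13}; the 4 state(s) q0, q2, q5, q10 are never visited.

4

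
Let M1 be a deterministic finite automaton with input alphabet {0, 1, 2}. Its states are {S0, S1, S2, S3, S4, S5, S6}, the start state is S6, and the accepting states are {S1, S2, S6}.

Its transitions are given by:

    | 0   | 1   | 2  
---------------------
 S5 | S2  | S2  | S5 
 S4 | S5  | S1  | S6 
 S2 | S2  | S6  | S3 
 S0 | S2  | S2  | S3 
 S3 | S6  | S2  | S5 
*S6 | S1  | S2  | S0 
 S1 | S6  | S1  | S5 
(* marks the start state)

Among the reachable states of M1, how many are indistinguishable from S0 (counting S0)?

States {S4} cannot be reached from the start state, so discard them.
Start with accepting vs non-accepting: {S1,S2,S6} | {S0,S3,S5}.
No further refinement is possible. Final partition (2 blocks): {S1,S2,S6} | {S0,S3,S5}.
The equivalence class containing S0 is {S0,S3,S5}, of size 3.

3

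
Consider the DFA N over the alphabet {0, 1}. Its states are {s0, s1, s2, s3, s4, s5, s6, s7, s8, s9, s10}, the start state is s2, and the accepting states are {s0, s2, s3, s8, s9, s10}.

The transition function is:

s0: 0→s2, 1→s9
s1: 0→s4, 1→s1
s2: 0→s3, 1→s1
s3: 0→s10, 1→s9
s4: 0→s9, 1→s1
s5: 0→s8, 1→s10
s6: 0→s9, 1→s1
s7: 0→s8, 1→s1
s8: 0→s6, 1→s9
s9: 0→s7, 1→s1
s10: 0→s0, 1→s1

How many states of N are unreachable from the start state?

1

BFS from s2 reaches {s0, s1, s2, s3, s4, s6, s7, s8, s9, s10}; the 1 state(s) s5 are never visited.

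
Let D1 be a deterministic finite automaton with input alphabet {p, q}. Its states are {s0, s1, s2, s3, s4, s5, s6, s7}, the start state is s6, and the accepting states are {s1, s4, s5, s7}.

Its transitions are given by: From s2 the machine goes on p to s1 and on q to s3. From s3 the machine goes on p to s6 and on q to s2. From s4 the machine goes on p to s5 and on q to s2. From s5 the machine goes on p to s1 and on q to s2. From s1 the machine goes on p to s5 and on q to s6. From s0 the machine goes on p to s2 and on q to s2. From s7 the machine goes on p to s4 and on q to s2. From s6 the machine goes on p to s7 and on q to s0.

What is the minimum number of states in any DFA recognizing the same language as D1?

3

Every state is reachable, so we keep all 8.
Start with accepting vs non-accepting: {s1,s4,s5,s7} | {s0,s2,s3,s6}.
Refine {s0,s2,s3,s6} on symbol p: members go to different blocks, giving {s0,s3} and {s2,s6}.
No further refinement is possible. Final partition (3 blocks): {s1,s4,s5,s7} | {s0,s3} | {s2,s6}.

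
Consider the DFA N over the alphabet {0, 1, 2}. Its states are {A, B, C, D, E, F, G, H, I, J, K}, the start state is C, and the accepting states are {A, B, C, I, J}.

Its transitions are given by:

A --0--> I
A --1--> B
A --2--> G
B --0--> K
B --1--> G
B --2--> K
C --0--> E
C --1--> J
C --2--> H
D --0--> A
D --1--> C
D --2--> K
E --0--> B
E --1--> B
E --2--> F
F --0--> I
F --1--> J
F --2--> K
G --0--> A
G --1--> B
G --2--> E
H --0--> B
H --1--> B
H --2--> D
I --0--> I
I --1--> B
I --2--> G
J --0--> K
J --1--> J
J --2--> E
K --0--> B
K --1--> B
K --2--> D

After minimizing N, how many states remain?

6

Every state is reachable, so we keep all 11.
Initial partition by acceptance: {A,B,C,I,J} | {D,E,F,G,H,K}.
Refine {A,B,C,I,J} on symbol 0: members go to different blocks, giving {B,C,J} and {A,I}.
On input 1, block {B,C,J} splits into {C,J} and {B}.
On input 0, block {D,E,F,G,H,K} splits into {D,F,G} and {E,H,K}.
Split {D,F,G} by δ(·,1) → {D,F} and {G}.
The partition is now stable with 6 blocks: {C,J} | {D,F} | {A,I} | {B} | {E,H,K} | {G}.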